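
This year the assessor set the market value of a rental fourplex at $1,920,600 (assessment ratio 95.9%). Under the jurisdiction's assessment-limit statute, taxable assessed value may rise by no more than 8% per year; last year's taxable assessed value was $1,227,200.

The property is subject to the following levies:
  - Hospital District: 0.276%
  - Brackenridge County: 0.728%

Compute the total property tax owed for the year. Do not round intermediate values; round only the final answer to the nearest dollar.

Uncapped assessed value = $1,920,600 × 0.959 = $1,841,855.4
Cap limit = $1,227,200 × 1.08 = $1,325,376
Taxable assessed value = min($1,841,855.4, $1,325,376) = $1,325,376 (cap binds)
Hospital District: $1,325,376 × 0.00276 = $3,658.03776
Brackenridge County: $1,325,376 × 0.00728 = $9,648.73728
Total = $13,306.77504

$13,307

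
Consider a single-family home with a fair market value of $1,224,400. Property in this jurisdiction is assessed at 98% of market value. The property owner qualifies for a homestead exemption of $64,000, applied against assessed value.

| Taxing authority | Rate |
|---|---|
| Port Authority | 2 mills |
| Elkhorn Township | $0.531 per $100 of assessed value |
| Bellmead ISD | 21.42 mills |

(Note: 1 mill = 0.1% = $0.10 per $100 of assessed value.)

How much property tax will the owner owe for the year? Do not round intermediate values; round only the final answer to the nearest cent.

$32,634.75

Assessed value = $1,224,400 × 0.98 = $1,199,912
Taxable value = $1,199,912 − $64,000 = $1,135,912
Port Authority: $1,135,912 × 0.002 = $2,271.824
Elkhorn Township: $1,135,912 × 0.00531 = $6,031.69272
Bellmead ISD: $1,135,912 × 0.02142 = $24,331.23504
Total = $32,634.75176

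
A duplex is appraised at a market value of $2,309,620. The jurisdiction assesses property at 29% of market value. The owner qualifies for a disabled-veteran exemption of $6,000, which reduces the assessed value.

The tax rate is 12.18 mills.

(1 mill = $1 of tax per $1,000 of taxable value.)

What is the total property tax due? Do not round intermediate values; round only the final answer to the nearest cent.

$8,084.96

Assessed value = $2,309,620 × 0.29 = $669,789.8
Taxable value = $669,789.8 − $6,000 = $663,789.8
Tax = $663,789.8 × 0.01218 = $8,084.959764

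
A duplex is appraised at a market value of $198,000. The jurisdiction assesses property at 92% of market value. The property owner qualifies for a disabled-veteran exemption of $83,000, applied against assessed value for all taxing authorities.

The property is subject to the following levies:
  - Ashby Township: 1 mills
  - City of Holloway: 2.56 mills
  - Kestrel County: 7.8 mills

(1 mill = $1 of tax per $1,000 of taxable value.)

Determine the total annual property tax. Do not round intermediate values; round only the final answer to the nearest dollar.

$1,126

Assessed value = $198,000 × 0.92 = $182,160
Taxable value = $182,160 − $83,000 = $99,160
Ashby Township: $99,160 × 0.001 = $99.16
City of Holloway: $99,160 × 0.00256 = $253.8496
Kestrel County: $99,160 × 0.0078 = $773.448
Total = $99.16 + $253.8496 + $773.448 = $1,126.4576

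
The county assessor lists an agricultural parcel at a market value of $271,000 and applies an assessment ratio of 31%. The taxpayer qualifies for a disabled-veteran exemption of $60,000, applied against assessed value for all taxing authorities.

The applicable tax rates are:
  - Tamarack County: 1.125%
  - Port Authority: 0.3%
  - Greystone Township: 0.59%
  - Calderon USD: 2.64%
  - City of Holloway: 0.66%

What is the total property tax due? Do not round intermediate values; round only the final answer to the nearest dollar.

Assessed value = $271,000 × 0.31 = $84,010
Taxable value = $84,010 − $60,000 = $24,010
Tamarack County: $24,010 × 0.01125 = $270.1125
Port Authority: $24,010 × 0.003 = $72.03
Greystone Township: $24,010 × 0.0059 = $141.659
Calderon USD: $24,010 × 0.0264 = $633.864
City of Holloway: $24,010 × 0.0066 = $158.466
Total = $270.1125 + $72.03 + $141.659 + $633.864 + $158.466 = $1,276.1315

$1,276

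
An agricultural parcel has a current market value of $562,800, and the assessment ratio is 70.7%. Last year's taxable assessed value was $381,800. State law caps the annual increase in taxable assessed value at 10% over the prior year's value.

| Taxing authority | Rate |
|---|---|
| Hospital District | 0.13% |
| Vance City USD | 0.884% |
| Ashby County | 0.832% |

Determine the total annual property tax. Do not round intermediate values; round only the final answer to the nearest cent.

Uncapped assessed value = $562,800 × 0.707 = $397,899.6
Cap limit = $381,800 × 1.1 = $419,980
Taxable assessed value = min($397,899.6, $419,980) = $397,899.6 (cap does not bind)
Hospital District: $397,899.6 × 0.0013 = $517.26948
Vance City USD: $397,899.6 × 0.00884 = $3,517.432464
Ashby County: $397,899.6 × 0.00832 = $3,310.524672
Total = $7,345.226616

$7,345.23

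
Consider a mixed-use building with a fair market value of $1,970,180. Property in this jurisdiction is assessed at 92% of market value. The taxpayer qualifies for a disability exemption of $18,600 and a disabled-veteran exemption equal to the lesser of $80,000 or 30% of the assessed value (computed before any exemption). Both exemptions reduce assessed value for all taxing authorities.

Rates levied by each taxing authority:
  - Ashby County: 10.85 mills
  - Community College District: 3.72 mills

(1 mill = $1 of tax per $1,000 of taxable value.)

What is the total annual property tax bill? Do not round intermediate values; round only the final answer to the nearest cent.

$24,972.48

Assessed value = $1,970,180 × 0.92 = $1,812,565.6
Disabled-veteran exemption = min($80,000, 30% × $1,812,565.6) = min($80,000, $543,769.68) = $80,000 (dollar cap binds)
Taxable value = $1,812,565.6 − $18,600 − $80,000 = $1,713,965.6
Ashby County: $1,713,965.6 × 0.01085 = $18,596.52676
Community College District: $1,713,965.6 × 0.00372 = $6,375.952032
Total = $24,972.478792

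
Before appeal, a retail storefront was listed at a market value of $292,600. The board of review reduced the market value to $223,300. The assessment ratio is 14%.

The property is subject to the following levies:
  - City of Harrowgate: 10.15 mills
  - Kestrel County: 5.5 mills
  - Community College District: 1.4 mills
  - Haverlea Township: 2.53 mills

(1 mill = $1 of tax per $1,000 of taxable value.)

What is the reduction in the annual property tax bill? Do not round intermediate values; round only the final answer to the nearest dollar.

$190

Old assessed value = $292,600 × 0.14 = $40,964
New assessed value = $223,300 × 0.14 = $31,262
Combined rate = 0.01015 + 0.0055 + 0.0014 + 0.00253 = 0.01958
Old tax = $40,964 × 0.01958 = $802.07512
New tax = $31,262 × 0.01958 = $612.10996
Reduction = $802.07512 − $612.10996 = $189.96516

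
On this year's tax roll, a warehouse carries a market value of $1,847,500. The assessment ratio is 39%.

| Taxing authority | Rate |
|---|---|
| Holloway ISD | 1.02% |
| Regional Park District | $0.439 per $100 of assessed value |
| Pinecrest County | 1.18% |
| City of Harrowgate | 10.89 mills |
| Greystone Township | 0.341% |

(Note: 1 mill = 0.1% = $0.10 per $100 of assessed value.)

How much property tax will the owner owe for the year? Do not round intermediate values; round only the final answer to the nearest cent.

Assessed value = $1,847,500 × 0.39 = $720,525
Holloway ISD: $720,525 × 0.0102 = $7,349.355
Regional Park District: $720,525 × 0.00439 = $3,163.10475
Pinecrest County: $720,525 × 0.0118 = $8,502.195
City of Harrowgate: $720,525 × 0.01089 = $7,846.51725
Greystone Township: $720,525 × 0.00341 = $2,456.99025
Total = $29,318.16225

$29,318.16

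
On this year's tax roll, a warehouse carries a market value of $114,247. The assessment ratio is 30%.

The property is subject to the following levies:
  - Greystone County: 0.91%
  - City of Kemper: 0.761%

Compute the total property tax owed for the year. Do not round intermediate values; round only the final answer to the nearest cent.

Assessed value = $114,247 × 0.3 = $34,274.1
Greystone County: $34,274.1 × 0.0091 = $311.89431
City of Kemper: $34,274.1 × 0.00761 = $260.825901
Total = $311.89431 + $260.825901 = $572.720211

$572.72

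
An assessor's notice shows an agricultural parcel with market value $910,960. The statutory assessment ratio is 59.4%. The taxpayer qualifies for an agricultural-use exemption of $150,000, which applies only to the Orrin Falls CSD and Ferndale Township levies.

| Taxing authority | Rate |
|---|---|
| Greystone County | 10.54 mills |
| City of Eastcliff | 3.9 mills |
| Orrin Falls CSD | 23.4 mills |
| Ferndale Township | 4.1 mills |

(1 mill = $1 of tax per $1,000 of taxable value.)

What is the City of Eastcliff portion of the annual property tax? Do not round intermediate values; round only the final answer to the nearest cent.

Assessed value = $910,960 × 0.594 = $541,110.24
City of Eastcliff taxable value = $541,110.24 (exemption does not apply)
City of Eastcliff levy = $541,110.24 × 0.0039 = $2,110.329936

$2,110.33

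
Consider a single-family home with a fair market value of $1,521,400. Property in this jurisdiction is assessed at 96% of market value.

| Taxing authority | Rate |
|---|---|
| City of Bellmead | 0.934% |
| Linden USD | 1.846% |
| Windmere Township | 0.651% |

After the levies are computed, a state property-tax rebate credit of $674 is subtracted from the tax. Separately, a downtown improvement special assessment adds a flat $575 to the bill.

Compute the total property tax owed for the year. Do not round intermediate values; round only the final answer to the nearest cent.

Assessed value = $1,521,400 × 0.96 = $1,460,544
City of Bellmead: $1,460,544 × 0.00934 = $13,641.48096
Linden USD: $1,460,544 × 0.01846 = $26,961.64224
Windmere Township: $1,460,544 × 0.00651 = $9,508.14144
Levies subtotal = $50,111.26464
After credit = $50,111.26464 − $674 = $49,437.26464
Total = $49,437.26464 + $575 = $50,012.26464

$50,012.26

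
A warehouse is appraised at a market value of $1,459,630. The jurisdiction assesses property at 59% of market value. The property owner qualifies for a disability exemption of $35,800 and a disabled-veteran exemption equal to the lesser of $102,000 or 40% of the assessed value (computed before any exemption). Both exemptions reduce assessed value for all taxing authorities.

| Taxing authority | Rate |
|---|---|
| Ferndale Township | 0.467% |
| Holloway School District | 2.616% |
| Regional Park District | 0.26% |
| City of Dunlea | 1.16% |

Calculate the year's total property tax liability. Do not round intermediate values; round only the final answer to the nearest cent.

$32,573.88

Assessed value = $1,459,630 × 0.59 = $861,181.7
Disabled-veteran exemption = min($102,000, 40% × $861,181.7) = min($102,000, $344,472.68) = $102,000 (dollar cap binds)
Taxable value = $861,181.7 − $35,800 − $102,000 = $723,381.7
Ferndale Township: $723,381.7 × 0.00467 = $3,378.192539
Holloway School District: $723,381.7 × 0.02616 = $18,923.665272
Regional Park District: $723,381.7 × 0.0026 = $1,880.79242
City of Dunlea: $723,381.7 × 0.0116 = $8,391.22772
Total = $32,573.877951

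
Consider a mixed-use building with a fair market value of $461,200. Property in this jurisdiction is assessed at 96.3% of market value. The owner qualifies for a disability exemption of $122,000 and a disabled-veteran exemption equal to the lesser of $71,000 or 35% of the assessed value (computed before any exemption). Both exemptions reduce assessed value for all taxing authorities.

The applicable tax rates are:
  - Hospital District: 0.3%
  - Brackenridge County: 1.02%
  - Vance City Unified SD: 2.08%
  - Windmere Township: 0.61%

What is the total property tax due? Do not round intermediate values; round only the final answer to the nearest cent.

$10,070.54

Assessed value = $461,200 × 0.963 = $444,135.6
Disabled-veteran exemption = min($71,000, 35% × $444,135.6) = min($71,000, $155,447.46) = $71,000 (dollar cap binds)
Taxable value = $444,135.6 − $122,000 − $71,000 = $251,135.6
Hospital District: $251,135.6 × 0.003 = $753.4068
Brackenridge County: $251,135.6 × 0.0102 = $2,561.58312
Vance City Unified SD: $251,135.6 × 0.0208 = $5,223.62048
Windmere Township: $251,135.6 × 0.0061 = $1,531.92716
Total = $10,070.53756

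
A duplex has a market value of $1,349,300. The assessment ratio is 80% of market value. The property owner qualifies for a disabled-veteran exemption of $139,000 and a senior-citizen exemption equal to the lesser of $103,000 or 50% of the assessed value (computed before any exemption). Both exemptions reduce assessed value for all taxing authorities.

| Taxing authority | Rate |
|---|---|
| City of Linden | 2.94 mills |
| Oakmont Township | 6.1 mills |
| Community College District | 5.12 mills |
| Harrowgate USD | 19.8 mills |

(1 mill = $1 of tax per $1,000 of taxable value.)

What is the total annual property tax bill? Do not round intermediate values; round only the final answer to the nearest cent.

$28,439.46

Assessed value = $1,349,300 × 0.8 = $1,079,440
Senior-citizen exemption = min($103,000, 50% × $1,079,440) = min($103,000, $539,720) = $103,000 (dollar cap binds)
Taxable value = $1,079,440 − $139,000 − $103,000 = $837,440
City of Linden: $837,440 × 0.00294 = $2,462.0736
Oakmont Township: $837,440 × 0.0061 = $5,108.384
Community College District: $837,440 × 0.00512 = $4,287.6928
Harrowgate USD: $837,440 × 0.0198 = $16,581.312
Total = $28,439.4624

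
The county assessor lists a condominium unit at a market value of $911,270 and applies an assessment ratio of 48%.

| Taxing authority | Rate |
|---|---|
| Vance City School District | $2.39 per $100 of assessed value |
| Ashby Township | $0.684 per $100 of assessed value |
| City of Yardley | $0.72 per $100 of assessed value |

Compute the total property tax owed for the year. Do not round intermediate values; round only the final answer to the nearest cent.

Assessed value = $911,270 × 0.48 = $437,409.6
Vance City School District: $437,409.6 × 0.0239 = $10,454.08944
Ashby Township: $437,409.6 × 0.00684 = $2,991.881664
City of Yardley: $437,409.6 × 0.0072 = $3,149.34912
Total = $10,454.08944 + $2,991.881664 + $3,149.34912 = $16,595.320224

$16,595.32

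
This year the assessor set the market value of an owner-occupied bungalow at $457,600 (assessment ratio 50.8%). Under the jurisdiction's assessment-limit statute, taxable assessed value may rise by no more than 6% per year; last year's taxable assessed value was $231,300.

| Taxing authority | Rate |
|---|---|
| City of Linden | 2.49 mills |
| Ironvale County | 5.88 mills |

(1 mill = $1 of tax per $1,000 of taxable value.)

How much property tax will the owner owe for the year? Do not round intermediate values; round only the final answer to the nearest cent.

Uncapped assessed value = $457,600 × 0.508 = $232,460.8
Cap limit = $231,300 × 1.06 = $245,178
Taxable assessed value = min($232,460.8, $245,178) = $232,460.8 (cap does not bind)
City of Linden: $232,460.8 × 0.00249 = $578.827392
Ironvale County: $232,460.8 × 0.00588 = $1,366.869504
Total = $1,945.696896

$1,945.70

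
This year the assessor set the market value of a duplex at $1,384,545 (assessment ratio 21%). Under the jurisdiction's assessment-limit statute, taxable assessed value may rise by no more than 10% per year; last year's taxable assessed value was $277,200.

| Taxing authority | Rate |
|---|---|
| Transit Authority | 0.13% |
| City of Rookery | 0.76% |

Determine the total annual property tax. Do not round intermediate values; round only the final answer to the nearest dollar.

Uncapped assessed value = $1,384,545 × 0.21 = $290,754.45
Cap limit = $277,200 × 1.1 = $304,920
Taxable assessed value = min($290,754.45, $304,920) = $290,754.45 (cap does not bind)
Transit Authority: $290,754.45 × 0.0013 = $377.980785
City of Rookery: $290,754.45 × 0.0076 = $2,209.73382
Total = $2,587.714605

$2,588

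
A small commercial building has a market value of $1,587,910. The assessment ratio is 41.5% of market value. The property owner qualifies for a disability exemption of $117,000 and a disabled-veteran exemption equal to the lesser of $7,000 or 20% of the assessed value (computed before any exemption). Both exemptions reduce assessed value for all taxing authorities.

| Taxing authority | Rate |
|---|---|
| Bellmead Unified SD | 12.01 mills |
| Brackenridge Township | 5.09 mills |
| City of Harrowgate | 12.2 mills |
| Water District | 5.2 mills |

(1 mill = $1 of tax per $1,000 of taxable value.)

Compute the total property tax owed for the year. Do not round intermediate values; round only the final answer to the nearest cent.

Assessed value = $1,587,910 × 0.415 = $658,982.65
Disabled-veteran exemption = min($7,000, 20% × $658,982.65) = min($7,000, $131,796.53) = $7,000 (dollar cap binds)
Taxable value = $658,982.65 − $117,000 − $7,000 = $534,982.65
Bellmead Unified SD: $534,982.65 × 0.01201 = $6,425.1416265
Brackenridge Township: $534,982.65 × 0.00509 = $2,723.0616885
City of Harrowgate: $534,982.65 × 0.0122 = $6,526.78833
Water District: $534,982.65 × 0.0052 = $2,781.90978
Total = $18,456.901425

$18,456.90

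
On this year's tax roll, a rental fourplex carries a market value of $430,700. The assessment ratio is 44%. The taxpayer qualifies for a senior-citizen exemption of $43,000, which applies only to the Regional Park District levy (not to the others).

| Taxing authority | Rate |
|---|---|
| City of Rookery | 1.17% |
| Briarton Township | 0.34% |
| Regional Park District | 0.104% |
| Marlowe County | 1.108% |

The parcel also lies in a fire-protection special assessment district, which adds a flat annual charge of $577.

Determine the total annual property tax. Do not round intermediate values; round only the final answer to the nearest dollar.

Assessed value = $430,700 × 0.44 = $189,508
City of Rookery: $189,508 × 0.0117 = $2,217.2436
Briarton Township: $189,508 × 0.0034 = $644.3272
Regional Park District: ($189,508 − $43,000) × 0.00104 = $146,508 × 0.00104 = $152.36832
Marlowe County: $189,508 × 0.01108 = $2,099.74864
Levies subtotal = $5,113.68776
Total = $5,113.68776 + $577 = $5,690.68776

$5,691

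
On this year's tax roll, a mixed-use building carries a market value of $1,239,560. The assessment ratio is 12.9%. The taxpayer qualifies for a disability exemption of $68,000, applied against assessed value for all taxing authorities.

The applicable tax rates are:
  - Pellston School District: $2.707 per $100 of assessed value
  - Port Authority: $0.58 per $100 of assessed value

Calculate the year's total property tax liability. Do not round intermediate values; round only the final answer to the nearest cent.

$3,020.86

Assessed value = $1,239,560 × 0.129 = $159,903.24
Taxable value = $159,903.24 − $68,000 = $91,903.24
Pellston School District: $91,903.24 × 0.02707 = $2,487.8207068
Port Authority: $91,903.24 × 0.0058 = $533.038792
Total = $2,487.8207068 + $533.038792 = $3,020.8594988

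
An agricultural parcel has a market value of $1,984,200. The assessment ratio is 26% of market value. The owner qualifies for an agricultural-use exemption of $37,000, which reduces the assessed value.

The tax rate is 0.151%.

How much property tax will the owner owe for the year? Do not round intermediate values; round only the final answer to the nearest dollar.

$723

Assessed value = $1,984,200 × 0.26 = $515,892
Taxable value = $515,892 − $37,000 = $478,892
Tax = $478,892 × 0.00151 = $723.12692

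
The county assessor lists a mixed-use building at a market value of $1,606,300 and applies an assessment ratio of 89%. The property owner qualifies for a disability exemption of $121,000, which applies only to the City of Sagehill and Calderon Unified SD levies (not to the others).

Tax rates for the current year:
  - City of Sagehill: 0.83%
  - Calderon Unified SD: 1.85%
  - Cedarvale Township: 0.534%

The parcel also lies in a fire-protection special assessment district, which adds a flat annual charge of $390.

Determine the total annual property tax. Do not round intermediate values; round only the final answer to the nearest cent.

Assessed value = $1,606,300 × 0.89 = $1,429,607
City of Sagehill: ($1,429,607 − $121,000) × 0.0083 = $1,308,607 × 0.0083 = $10,861.4381
Calderon Unified SD: ($1,429,607 − $121,000) × 0.0185 = $1,308,607 × 0.0185 = $24,209.2295
Cedarvale Township: $1,429,607 × 0.00534 = $7,634.10138
Levies subtotal = $42,704.76898
Total = $42,704.76898 + $390 = $43,094.76898

$43,094.77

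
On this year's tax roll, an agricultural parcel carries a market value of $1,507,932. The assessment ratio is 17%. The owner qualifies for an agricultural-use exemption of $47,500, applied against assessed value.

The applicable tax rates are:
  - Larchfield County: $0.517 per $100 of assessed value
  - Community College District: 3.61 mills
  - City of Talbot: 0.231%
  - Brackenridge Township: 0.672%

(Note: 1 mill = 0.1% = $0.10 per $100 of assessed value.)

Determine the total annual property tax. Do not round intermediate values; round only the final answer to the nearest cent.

$3,719.59

Assessed value = $1,507,932 × 0.17 = $256,348.44
Taxable value = $256,348.44 − $47,500 = $208,848.44
Larchfield County: $208,848.44 × 0.00517 = $1,079.7464348
Community College District: $208,848.44 × 0.00361 = $753.9428684
City of Talbot: $208,848.44 × 0.00231 = $482.4398964
Brackenridge Township: $208,848.44 × 0.00672 = $1,403.4615168
Total = $3,719.5907164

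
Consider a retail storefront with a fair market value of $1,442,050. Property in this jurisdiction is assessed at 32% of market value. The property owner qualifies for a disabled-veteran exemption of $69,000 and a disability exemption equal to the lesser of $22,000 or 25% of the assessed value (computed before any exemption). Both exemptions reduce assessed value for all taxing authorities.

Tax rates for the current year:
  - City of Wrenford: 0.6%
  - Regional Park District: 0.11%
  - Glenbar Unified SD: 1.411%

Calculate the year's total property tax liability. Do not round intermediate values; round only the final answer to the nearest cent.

$7,857.37

Assessed value = $1,442,050 × 0.32 = $461,456
Disability exemption = min($22,000, 25% × $461,456) = min($22,000, $115,364) = $22,000 (dollar cap binds)
Taxable value = $461,456 − $69,000 − $22,000 = $370,456
City of Wrenford: $370,456 × 0.006 = $2,222.736
Regional Park District: $370,456 × 0.0011 = $407.5016
Glenbar Unified SD: $370,456 × 0.01411 = $5,227.13416
Total = $7,857.37176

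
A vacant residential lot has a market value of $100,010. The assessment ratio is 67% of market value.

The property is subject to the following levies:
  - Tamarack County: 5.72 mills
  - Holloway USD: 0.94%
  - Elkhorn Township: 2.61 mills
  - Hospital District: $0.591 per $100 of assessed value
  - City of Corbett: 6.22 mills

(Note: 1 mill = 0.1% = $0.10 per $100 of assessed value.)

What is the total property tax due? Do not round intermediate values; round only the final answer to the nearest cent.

$2,000.82

Assessed value = $100,010 × 0.67 = $67,006.7
Tamarack County: $67,006.7 × 0.00572 = $383.278324
Holloway USD: $67,006.7 × 0.0094 = $629.86298
Elkhorn Township: $67,006.7 × 0.00261 = $174.887487
Hospital District: $67,006.7 × 0.00591 = $396.009597
City of Corbett: $67,006.7 × 0.00622 = $416.781674
Total = $2,000.820062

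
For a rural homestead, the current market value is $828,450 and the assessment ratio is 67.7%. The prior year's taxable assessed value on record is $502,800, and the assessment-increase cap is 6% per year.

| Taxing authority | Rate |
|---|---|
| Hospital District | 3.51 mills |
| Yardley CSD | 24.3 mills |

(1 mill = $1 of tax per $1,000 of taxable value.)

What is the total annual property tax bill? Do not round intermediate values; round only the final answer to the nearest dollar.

$14,822

Uncapped assessed value = $828,450 × 0.677 = $560,860.65
Cap limit = $502,800 × 1.06 = $532,968
Taxable assessed value = min($560,860.65, $532,968) = $532,968 (cap binds)
Hospital District: $532,968 × 0.00351 = $1,870.71768
Yardley CSD: $532,968 × 0.0243 = $12,951.1224
Total = $14,821.84008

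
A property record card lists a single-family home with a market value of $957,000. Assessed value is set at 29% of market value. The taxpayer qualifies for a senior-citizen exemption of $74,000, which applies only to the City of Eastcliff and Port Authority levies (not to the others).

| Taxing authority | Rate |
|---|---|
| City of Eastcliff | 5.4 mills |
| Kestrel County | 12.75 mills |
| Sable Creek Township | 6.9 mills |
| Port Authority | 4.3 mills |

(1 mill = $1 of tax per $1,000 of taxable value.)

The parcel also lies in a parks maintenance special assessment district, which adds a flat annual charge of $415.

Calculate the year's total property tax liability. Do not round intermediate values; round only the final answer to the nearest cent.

$7,842.71

Assessed value = $957,000 × 0.29 = $277,530
City of Eastcliff: ($277,530 − $74,000) × 0.0054 = $203,530 × 0.0054 = $1,099.062
Kestrel County: $277,530 × 0.01275 = $3,538.5075
Sable Creek Township: $277,530 × 0.0069 = $1,914.957
Port Authority: ($277,530 − $74,000) × 0.0043 = $203,530 × 0.0043 = $875.179
Levies subtotal = $7,427.7055
Total = $7,427.7055 + $415 = $7,842.7055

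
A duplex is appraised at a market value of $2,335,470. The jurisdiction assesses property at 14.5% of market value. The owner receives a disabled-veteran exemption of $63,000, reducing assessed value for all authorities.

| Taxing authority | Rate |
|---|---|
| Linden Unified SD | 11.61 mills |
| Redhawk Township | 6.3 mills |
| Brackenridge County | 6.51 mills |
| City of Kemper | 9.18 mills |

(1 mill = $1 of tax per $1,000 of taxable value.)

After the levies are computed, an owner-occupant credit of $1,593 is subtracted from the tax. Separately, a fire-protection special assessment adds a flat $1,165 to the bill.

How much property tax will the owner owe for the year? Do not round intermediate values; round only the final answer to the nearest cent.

$8,833.61

Assessed value = $2,335,470 × 0.145 = $338,643.15
Taxable value = $338,643.15 − $63,000 = $275,643.15
Linden Unified SD: $275,643.15 × 0.01161 = $3,200.2169715
Redhawk Township: $275,643.15 × 0.0063 = $1,736.551845
Brackenridge County: $275,643.15 × 0.00651 = $1,794.4369065
City of Kemper: $275,643.15 × 0.00918 = $2,530.404117
Levies subtotal = $9,261.60984
After credit = $9,261.60984 − $1,593 = $7,668.60984
Total = $7,668.60984 + $1,165 = $8,833.60984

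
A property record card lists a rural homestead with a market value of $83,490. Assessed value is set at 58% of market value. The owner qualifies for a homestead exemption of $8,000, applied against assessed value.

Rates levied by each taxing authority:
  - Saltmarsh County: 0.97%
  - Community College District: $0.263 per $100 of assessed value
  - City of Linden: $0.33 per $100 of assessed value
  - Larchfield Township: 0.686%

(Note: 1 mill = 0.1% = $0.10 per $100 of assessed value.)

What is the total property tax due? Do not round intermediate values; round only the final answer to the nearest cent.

$909.14

Assessed value = $83,490 × 0.58 = $48,424.2
Taxable value = $48,424.2 − $8,000 = $40,424.2
Saltmarsh County: $40,424.2 × 0.0097 = $392.11474
Community College District: $40,424.2 × 0.00263 = $106.315646
City of Linden: $40,424.2 × 0.0033 = $133.39986
Larchfield Township: $40,424.2 × 0.00686 = $277.310012
Total = $909.140258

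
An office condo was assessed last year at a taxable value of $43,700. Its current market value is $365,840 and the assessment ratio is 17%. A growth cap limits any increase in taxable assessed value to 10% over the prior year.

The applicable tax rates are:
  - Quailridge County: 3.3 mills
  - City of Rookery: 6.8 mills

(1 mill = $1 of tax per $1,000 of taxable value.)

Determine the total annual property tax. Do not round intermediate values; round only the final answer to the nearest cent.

Uncapped assessed value = $365,840 × 0.17 = $62,192.8
Cap limit = $43,700 × 1.1 = $48,070
Taxable assessed value = min($62,192.8, $48,070) = $48,070 (cap binds)
Quailridge County: $48,070 × 0.0033 = $158.631
City of Rookery: $48,070 × 0.0068 = $326.876
Total = $485.507

$485.51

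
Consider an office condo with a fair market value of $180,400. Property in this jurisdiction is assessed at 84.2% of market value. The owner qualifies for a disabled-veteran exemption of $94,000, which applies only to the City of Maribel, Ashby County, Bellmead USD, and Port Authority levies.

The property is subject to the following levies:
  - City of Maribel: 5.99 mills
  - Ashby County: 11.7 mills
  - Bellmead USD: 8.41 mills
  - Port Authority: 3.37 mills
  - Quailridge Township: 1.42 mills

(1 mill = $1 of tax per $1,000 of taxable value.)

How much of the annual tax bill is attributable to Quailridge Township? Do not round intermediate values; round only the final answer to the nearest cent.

$215.69

Assessed value = $180,400 × 0.842 = $151,896.8
Quailridge Township taxable value = $151,896.8 (exemption does not apply)
Quailridge Township levy = $151,896.8 × 0.00142 = $215.693456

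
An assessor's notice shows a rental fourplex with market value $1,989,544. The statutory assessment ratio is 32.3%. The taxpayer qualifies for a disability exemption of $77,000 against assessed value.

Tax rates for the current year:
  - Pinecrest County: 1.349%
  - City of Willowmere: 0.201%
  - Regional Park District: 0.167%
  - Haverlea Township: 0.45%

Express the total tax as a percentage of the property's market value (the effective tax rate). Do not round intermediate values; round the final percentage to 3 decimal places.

0.616%

Assessed value = $1,989,544 × 0.323 = $642,622.712
Taxable value = $642,622.712 − $77,000 = $565,622.712
Pinecrest County: $565,622.712 × 0.01349 = $7,630.25038488
City of Willowmere: $565,622.712 × 0.00201 = $1,136.90165112
Regional Park District: $565,622.712 × 0.00167 = $944.58992904
Haverlea Township: $565,622.712 × 0.0045 = $2,545.302204
Total tax = $12,257.04416904
Effective rate = $12,257.04416904 ÷ $1,989,544 = 0.616% of market value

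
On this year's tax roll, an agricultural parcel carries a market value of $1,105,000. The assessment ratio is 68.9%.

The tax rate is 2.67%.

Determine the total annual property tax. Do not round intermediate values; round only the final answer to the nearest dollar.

$20,328

Assessed value = $1,105,000 × 0.689 = $761,345
Tax = $761,345 × 0.0267 = $20,327.9115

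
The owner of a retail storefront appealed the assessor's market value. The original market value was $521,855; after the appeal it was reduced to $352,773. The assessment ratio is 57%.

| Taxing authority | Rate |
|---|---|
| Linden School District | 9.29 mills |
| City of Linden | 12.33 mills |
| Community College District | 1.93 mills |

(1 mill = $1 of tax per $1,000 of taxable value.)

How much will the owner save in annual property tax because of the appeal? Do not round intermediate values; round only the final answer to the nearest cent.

$2,269.67

Old assessed value = $521,855 × 0.57 = $297,457.35
New assessed value = $352,773 × 0.57 = $201,080.61
Combined rate = 0.00929 + 0.01233 + 0.00193 = 0.02355
Old tax = $297,457.35 × 0.02355 = $7,005.1205925
New tax = $201,080.61 × 0.02355 = $4,735.4483655
Reduction = $7,005.1205925 − $4,735.4483655 = $2,269.672227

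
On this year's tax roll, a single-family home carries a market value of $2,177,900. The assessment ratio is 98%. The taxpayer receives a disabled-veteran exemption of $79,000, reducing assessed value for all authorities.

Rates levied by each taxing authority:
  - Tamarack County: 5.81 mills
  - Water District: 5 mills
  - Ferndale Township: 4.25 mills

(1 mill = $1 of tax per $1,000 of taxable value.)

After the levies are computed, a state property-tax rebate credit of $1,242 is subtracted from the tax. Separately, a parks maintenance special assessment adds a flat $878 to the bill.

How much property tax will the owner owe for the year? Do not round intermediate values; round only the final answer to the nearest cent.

$30,589.45

Assessed value = $2,177,900 × 0.98 = $2,134,342
Taxable value = $2,134,342 − $79,000 = $2,055,342
Tamarack County: $2,055,342 × 0.00581 = $11,941.53702
Water District: $2,055,342 × 0.005 = $10,276.71
Ferndale Township: $2,055,342 × 0.00425 = $8,735.2035
Levies subtotal = $30,953.45052
After credit = $30,953.45052 − $1,242 = $29,711.45052
Total = $29,711.45052 + $878 = $30,589.45052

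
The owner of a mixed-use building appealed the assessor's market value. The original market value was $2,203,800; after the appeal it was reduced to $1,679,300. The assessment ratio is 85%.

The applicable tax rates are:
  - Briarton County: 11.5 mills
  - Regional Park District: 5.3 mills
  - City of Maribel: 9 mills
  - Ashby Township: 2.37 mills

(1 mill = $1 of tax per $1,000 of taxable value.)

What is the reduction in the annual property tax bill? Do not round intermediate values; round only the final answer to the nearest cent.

Old assessed value = $2,203,800 × 0.85 = $1,873,230
New assessed value = $1,679,300 × 0.85 = $1,427,405
Combined rate = 0.0115 + 0.0053 + 0.009 + 0.00237 = 0.02817
Old tax = $1,873,230 × 0.02817 = $52,768.8891
New tax = $1,427,405 × 0.02817 = $40,209.99885
Reduction = $52,768.8891 − $40,209.99885 = $12,558.89025

$12,558.89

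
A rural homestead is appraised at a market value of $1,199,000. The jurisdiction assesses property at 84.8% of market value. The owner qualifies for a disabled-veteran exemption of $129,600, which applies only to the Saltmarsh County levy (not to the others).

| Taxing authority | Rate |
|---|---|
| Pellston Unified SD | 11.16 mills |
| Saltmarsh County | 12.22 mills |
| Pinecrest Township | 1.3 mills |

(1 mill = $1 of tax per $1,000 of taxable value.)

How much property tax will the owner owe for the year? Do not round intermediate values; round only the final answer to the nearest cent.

Assessed value = $1,199,000 × 0.848 = $1,016,752
Pellston Unified SD: $1,016,752 × 0.01116 = $11,346.95232
Saltmarsh County: ($1,016,752 − $129,600) × 0.01222 = $887,152 × 0.01222 = $10,840.99744
Pinecrest Township: $1,016,752 × 0.0013 = $1,321.7776
Total = $23,509.72736

$23,509.73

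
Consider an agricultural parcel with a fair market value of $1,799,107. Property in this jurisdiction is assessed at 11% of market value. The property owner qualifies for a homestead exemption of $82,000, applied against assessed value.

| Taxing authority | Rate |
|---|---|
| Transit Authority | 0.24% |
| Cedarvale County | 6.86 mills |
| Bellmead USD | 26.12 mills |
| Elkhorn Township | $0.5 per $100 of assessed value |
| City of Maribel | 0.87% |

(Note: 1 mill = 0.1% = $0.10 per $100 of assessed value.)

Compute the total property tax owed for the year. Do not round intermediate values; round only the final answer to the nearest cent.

$5,688.46

Assessed value = $1,799,107 × 0.11 = $197,901.77
Taxable value = $197,901.77 − $82,000 = $115,901.77
Transit Authority: $115,901.77 × 0.0024 = $278.164248
Cedarvale County: $115,901.77 × 0.00686 = $795.0861422
Bellmead USD: $115,901.77 × 0.02612 = $3,027.3542324
Elkhorn Township: $115,901.77 × 0.005 = $579.50885
City of Maribel: $115,901.77 × 0.0087 = $1,008.345399
Total = $5,688.4588716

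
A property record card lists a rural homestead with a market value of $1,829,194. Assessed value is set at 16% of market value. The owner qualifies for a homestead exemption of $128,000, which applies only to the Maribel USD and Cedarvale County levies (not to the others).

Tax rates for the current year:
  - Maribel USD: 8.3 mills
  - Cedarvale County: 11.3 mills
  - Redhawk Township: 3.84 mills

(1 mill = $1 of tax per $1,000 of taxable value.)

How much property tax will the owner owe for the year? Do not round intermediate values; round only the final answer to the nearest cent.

Assessed value = $1,829,194 × 0.16 = $292,671.04
Maribel USD: ($292,671.04 − $128,000) × 0.0083 = $164,671.04 × 0.0083 = $1,366.769632
Cedarvale County: ($292,671.04 − $128,000) × 0.0113 = $164,671.04 × 0.0113 = $1,860.782752
Redhawk Township: $292,671.04 × 0.00384 = $1,123.8567936
Total = $4,351.4091776

$4,351.41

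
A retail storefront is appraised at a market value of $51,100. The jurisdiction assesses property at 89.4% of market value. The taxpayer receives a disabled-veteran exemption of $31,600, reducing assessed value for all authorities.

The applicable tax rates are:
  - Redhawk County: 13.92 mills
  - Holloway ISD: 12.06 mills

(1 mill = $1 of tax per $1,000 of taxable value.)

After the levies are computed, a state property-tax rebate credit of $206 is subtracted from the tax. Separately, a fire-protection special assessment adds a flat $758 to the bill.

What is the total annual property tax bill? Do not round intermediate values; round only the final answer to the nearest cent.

$917.89

Assessed value = $51,100 × 0.894 = $45,683.4
Taxable value = $45,683.4 − $31,600 = $14,083.4
Redhawk County: $14,083.4 × 0.01392 = $196.040928
Holloway ISD: $14,083.4 × 0.01206 = $169.845804
Levies subtotal = $365.886732
After credit = $365.886732 − $206 = $159.886732
Total = $159.886732 + $758 = $917.886732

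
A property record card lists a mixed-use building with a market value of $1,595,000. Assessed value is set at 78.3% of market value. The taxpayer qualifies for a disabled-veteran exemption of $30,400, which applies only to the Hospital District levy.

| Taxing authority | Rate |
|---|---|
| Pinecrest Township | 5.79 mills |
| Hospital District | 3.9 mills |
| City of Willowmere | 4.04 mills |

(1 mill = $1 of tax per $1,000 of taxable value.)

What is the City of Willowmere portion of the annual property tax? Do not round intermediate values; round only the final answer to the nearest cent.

Assessed value = $1,595,000 × 0.783 = $1,248,885
City of Willowmere taxable value = $1,248,885 (exemption does not apply)
City of Willowmere levy = $1,248,885 × 0.00404 = $5,045.4954

$5,045.50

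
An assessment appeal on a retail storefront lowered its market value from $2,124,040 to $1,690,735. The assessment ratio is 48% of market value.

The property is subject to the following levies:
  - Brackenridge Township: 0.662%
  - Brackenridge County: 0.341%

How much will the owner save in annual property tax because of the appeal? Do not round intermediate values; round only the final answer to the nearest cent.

$2,086.10

Old assessed value = $2,124,040 × 0.48 = $1,019,539.2
New assessed value = $1,690,735 × 0.48 = $811,552.8
Combined rate = 0.00662 + 0.00341 = 0.01003
Old tax = $1,019,539.2 × 0.01003 = $10,225.978176
New tax = $811,552.8 × 0.01003 = $8,139.874584
Reduction = $10,225.978176 − $8,139.874584 = $2,086.103592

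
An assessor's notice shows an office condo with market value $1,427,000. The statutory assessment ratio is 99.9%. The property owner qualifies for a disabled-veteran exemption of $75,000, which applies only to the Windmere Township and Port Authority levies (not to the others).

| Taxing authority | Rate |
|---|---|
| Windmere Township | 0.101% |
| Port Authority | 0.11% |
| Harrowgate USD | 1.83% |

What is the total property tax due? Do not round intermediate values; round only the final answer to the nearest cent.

$28,937.69

Assessed value = $1,427,000 × 0.999 = $1,425,573
Windmere Township: ($1,425,573 − $75,000) × 0.00101 = $1,350,573 × 0.00101 = $1,364.07873
Port Authority: ($1,425,573 − $75,000) × 0.0011 = $1,350,573 × 0.0011 = $1,485.6303
Harrowgate USD: $1,425,573 × 0.0183 = $26,087.9859
Total = $28,937.69493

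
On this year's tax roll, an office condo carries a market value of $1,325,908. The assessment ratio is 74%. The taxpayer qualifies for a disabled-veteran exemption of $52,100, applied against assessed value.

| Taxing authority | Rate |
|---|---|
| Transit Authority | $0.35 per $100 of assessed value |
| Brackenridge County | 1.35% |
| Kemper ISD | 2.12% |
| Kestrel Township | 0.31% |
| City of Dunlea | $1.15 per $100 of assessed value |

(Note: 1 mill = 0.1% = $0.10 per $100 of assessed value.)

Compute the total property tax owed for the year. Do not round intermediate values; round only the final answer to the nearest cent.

$49,055.00

Assessed value = $1,325,908 × 0.74 = $981,171.92
Taxable value = $981,171.92 − $52,100 = $929,071.92
Transit Authority: $929,071.92 × 0.0035 = $3,251.75172
Brackenridge County: $929,071.92 × 0.0135 = $12,542.47092
Kemper ISD: $929,071.92 × 0.0212 = $19,696.324704
Kestrel Township: $929,071.92 × 0.0031 = $2,880.122952
City of Dunlea: $929,071.92 × 0.0115 = $10,684.32708
Total = $49,054.997376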